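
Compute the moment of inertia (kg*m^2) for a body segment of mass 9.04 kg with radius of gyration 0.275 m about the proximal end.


I = m * k^2
I = 9.04 * 0.275^2
k^2 = 0.0756
I = 0.6836


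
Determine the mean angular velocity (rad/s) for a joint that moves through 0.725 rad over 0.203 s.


omega = delta_theta / delta_t
omega = 0.725 / 0.203
omega = 3.5714


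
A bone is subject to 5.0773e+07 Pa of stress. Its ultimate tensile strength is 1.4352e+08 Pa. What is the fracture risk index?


FRI = applied / ultimate
FRI = 5.0773e+07 / 1.4352e+08
FRI = 0.3538


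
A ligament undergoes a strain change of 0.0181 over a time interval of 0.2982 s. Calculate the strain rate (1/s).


strain_rate = delta_strain / delta_t
strain_rate = 0.0181 / 0.2982
strain_rate = 0.0607


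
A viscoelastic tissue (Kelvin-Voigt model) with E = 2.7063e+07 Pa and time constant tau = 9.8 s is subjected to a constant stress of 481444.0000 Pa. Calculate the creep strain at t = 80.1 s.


epsilon(t) = (sigma/E) * (1 - exp(-t/tau))
sigma/E = 481444.0000 / 2.7063e+07 = 0.0178
exp(-t/tau) = exp(-80.1 / 9.8) = 2.8204e-04
epsilon = 0.0178 * (1 - 2.8204e-04)
epsilon = 0.0178


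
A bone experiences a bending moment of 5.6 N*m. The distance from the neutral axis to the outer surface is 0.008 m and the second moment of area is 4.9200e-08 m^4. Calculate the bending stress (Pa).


sigma = M * c / I
sigma = 5.6 * 0.008 / 4.9200e-08
M * c = 0.0448
sigma = 910569.1057


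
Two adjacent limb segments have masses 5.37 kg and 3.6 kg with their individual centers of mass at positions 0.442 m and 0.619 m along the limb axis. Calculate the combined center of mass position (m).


COM = (m1*x1 + m2*x2) / (m1 + m2)
COM = (5.37*0.442 + 3.6*0.619) / (5.37 + 3.6)
Numerator = 4.6019
Denominator = 8.9700
COM = 0.5130


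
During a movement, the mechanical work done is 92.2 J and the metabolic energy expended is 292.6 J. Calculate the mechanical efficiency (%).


eta = (W_mech / E_meta) * 100
eta = (92.2 / 292.6) * 100
ratio = 0.3151
eta = 31.5106


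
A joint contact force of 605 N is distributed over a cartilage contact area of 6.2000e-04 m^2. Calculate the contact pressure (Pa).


P = F / A
P = 605 / 6.2000e-04
P = 975806.4516


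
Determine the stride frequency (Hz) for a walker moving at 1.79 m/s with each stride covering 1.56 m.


f = v / stride_length
f = 1.79 / 1.56
f = 1.1474


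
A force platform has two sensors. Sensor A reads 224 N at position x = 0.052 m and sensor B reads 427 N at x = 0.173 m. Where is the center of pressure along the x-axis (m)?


COP_x = (F1*x1 + F2*x2) / (F1 + F2)
COP_x = (224*0.052 + 427*0.173) / (224 + 427)
Numerator = 85.5190
Denominator = 651
COP_x = 0.1314


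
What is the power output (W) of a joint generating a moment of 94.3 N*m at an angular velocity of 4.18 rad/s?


P = M * omega
P = 94.3 * 4.18
P = 394.1740


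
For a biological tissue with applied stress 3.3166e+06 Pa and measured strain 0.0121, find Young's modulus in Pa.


E = stress / strain
E = 3.3166e+06 / 0.0121
E = 2.7410e+08


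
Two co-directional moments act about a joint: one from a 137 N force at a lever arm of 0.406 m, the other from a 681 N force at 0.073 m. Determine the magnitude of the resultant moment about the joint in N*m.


M = F1 * d1 + F2 * d2
M = 137 * 0.406 + 681 * 0.073
M = 55.6220 + 49.7130
M = 105.3350


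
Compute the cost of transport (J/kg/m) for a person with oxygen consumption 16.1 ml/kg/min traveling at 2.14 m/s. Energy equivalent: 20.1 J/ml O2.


Power per kg = VO2 * 20.1 / 60
Power per kg = 16.1 * 20.1 / 60 = 5.3935 W/kg
Cost = power_per_kg / speed
Cost = 5.3935 / 2.14
Cost = 2.5203


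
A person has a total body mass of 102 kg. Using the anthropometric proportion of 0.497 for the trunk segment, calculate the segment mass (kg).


m_segment = body_mass * fraction
m_segment = 102 * 0.497
m_segment = 50.6940


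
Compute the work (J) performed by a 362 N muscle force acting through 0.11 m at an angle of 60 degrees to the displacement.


W = F * d * cos(theta)
theta = 60 deg = 1.0472 rad
cos(theta) = 0.5000
W = 362 * 0.11 * 0.5000
W = 19.9100


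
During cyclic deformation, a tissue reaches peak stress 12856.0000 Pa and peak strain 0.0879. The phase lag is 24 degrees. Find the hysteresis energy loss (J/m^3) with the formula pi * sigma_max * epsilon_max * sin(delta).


E_loss = pi * sigma_max * epsilon_max * sin(delta)
delta = 24 deg = 0.4189 rad
sin(delta) = 0.4067
E_loss = pi * 12856.0000 * 0.0879 * 0.4067
E_loss = 1443.9691


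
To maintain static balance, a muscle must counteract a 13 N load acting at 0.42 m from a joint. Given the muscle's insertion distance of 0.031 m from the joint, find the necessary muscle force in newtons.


F_muscle = W * d_load / d_muscle
F_muscle = 13 * 0.42 / 0.031
Numerator = 5.4600
F_muscle = 176.1290


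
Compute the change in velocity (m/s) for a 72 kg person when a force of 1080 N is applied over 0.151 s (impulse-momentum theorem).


J = F * dt = 1080 * 0.151 = 163.0800 N*s
delta_v = J / m
delta_v = 163.0800 / 72
delta_v = 2.2650


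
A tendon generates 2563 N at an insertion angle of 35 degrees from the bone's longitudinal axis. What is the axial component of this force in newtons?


F_eff = F_tendon * cos(theta)
theta = 35 deg = 0.6109 rad
cos(theta) = 0.8192
F_eff = 2563 * 0.8192
F_eff = 2099.4867


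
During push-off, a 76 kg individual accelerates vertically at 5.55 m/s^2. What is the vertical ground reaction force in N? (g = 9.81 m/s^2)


GRF = m * (g + a)
GRF = 76 * (9.81 + 5.55)
GRF = 76 * 15.3600
GRF = 1167.3600


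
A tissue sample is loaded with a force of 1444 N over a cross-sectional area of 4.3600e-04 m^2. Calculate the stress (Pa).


stress = F / A
stress = 1444 / 4.3600e-04
stress = 3.3119e+06


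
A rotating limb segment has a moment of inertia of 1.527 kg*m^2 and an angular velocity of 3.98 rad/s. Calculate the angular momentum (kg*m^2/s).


L = I * omega
L = 1.527 * 3.98
L = 6.0775


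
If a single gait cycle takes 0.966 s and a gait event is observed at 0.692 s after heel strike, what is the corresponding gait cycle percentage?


pct = (event_time / cycle_time) * 100
pct = (0.692 / 0.966) * 100
ratio = 0.7164
pct = 71.6356


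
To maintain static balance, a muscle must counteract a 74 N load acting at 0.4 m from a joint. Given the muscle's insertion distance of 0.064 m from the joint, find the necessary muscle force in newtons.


F_muscle = W * d_load / d_muscle
F_muscle = 74 * 0.4 / 0.064
Numerator = 29.6000
F_muscle = 462.5000


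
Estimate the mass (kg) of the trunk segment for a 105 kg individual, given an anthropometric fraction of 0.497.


m_segment = body_mass * fraction
m_segment = 105 * 0.497
m_segment = 52.1850


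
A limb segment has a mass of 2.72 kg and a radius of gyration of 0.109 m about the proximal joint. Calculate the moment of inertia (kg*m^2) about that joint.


I = m * k^2
I = 2.72 * 0.109^2
k^2 = 0.0119
I = 0.0323


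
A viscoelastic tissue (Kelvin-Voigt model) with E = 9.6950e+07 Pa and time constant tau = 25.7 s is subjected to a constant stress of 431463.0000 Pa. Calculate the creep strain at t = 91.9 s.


epsilon(t) = (sigma/E) * (1 - exp(-t/tau))
sigma/E = 431463.0000 / 9.6950e+07 = 0.0045
exp(-t/tau) = exp(-91.9 / 25.7) = 0.0280
epsilon = 0.0045 * (1 - 0.0280)
epsilon = 0.0043


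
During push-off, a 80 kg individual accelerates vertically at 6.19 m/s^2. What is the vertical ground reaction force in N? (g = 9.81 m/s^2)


GRF = m * (g + a)
GRF = 80 * (9.81 + 6.19)
GRF = 80 * 16.0000
GRF = 1280.0000


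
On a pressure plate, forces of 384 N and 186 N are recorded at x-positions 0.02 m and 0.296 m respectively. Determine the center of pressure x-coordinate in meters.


COP_x = (F1*x1 + F2*x2) / (F1 + F2)
COP_x = (384*0.02 + 186*0.296) / (384 + 186)
Numerator = 62.7360
Denominator = 570
COP_x = 0.1101


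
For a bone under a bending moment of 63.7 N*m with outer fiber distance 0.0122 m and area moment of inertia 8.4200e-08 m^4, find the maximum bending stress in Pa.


sigma = M * c / I
sigma = 63.7 * 0.0122 / 8.4200e-08
M * c = 0.7771
sigma = 9.2297e+06


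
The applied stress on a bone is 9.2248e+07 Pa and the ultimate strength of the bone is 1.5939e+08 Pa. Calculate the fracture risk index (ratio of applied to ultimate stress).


FRI = applied / ultimate
FRI = 9.2248e+07 / 1.5939e+08
FRI = 0.5788


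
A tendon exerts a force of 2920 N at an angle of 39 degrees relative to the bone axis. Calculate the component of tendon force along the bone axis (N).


F_eff = F_tendon * cos(theta)
theta = 39 deg = 0.6807 rad
cos(theta) = 0.7771
F_eff = 2920 * 0.7771
F_eff = 2269.2662


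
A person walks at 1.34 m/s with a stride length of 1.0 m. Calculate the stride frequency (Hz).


f = v / stride_length
f = 1.34 / 1.0
f = 1.3400


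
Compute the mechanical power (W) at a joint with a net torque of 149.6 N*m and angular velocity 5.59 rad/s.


P = M * omega
P = 149.6 * 5.59
P = 836.2640


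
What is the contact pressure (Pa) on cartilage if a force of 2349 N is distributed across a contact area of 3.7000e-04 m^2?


P = F / A
P = 2349 / 3.7000e-04
P = 6.3486e+06


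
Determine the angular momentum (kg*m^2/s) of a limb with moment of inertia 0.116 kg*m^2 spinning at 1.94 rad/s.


L = I * omega
L = 0.116 * 1.94
L = 0.2250


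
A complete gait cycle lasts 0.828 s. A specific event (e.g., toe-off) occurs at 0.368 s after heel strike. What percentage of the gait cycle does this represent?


pct = (event_time / cycle_time) * 100
pct = (0.368 / 0.828) * 100
ratio = 0.4444
pct = 44.4444


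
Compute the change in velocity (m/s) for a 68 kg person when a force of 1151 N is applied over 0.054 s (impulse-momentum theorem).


J = F * dt = 1151 * 0.054 = 62.1540 N*s
delta_v = J / m
delta_v = 62.1540 / 68
delta_v = 0.9140


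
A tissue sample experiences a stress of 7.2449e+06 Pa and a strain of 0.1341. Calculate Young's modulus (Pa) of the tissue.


E = stress / strain
E = 7.2449e+06 / 0.1341
E = 5.4026e+07


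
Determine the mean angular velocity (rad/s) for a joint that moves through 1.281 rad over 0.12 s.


omega = delta_theta / delta_t
omega = 1.281 / 0.12
omega = 10.6750


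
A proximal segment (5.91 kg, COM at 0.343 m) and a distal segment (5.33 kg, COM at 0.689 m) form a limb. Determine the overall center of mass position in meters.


COM = (m1*x1 + m2*x2) / (m1 + m2)
COM = (5.91*0.343 + 5.33*0.689) / (5.91 + 5.33)
Numerator = 5.6995
Denominator = 11.2400
COM = 0.5071


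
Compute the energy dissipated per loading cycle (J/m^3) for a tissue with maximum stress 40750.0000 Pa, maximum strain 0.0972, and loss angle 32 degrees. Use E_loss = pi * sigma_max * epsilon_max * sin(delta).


E_loss = pi * sigma_max * epsilon_max * sin(delta)
delta = 32 deg = 0.5585 rad
sin(delta) = 0.5299
E_loss = pi * 40750.0000 * 0.0972 * 0.5299
E_loss = 6594.0686


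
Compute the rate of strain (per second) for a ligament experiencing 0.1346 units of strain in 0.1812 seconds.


strain_rate = delta_strain / delta_t
strain_rate = 0.1346 / 0.1812
strain_rate = 0.7428


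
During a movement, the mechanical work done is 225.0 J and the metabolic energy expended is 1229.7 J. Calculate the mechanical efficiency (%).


eta = (W_mech / E_meta) * 100
eta = (225.0 / 1229.7) * 100
ratio = 0.1830
eta = 18.2971


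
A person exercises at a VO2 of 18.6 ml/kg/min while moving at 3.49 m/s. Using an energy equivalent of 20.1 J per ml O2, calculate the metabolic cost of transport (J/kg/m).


Power per kg = VO2 * 20.1 / 60
Power per kg = 18.6 * 20.1 / 60 = 6.2310 W/kg
Cost = power_per_kg / speed
Cost = 6.2310 / 3.49
Cost = 1.7854


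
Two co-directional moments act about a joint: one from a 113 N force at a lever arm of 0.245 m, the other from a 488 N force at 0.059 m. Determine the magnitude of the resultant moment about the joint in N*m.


M = F1 * d1 + F2 * d2
M = 113 * 0.245 + 488 * 0.059
M = 27.6850 + 28.7920
M = 56.4770


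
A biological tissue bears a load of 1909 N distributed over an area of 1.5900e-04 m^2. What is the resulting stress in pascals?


stress = F / A
stress = 1909 / 1.5900e-04
stress = 1.2006e+07


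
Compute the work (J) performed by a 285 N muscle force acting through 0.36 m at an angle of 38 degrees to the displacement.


W = F * d * cos(theta)
theta = 38 deg = 0.6632 rad
cos(theta) = 0.7880
W = 285 * 0.36 * 0.7880
W = 80.8499


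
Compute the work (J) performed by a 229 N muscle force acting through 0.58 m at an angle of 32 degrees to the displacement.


W = F * d * cos(theta)
theta = 32 deg = 0.5585 rad
cos(theta) = 0.8480
W = 229 * 0.58 * 0.8480
W = 112.6377


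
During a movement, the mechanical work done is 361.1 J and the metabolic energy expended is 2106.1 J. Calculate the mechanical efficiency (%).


eta = (W_mech / E_meta) * 100
eta = (361.1 / 2106.1) * 100
ratio = 0.1715
eta = 17.1454


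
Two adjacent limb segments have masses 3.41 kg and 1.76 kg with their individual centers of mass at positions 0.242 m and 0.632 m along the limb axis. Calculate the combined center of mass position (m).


COM = (m1*x1 + m2*x2) / (m1 + m2)
COM = (3.41*0.242 + 1.76*0.632) / (3.41 + 1.76)
Numerator = 1.9375
Denominator = 5.1700
COM = 0.3748


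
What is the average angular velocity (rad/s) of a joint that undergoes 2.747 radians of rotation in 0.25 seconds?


omega = delta_theta / delta_t
omega = 2.747 / 0.25
omega = 10.9880


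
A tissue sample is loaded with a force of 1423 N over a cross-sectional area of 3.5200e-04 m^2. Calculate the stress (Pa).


stress = F / A
stress = 1423 / 3.5200e-04
stress = 4.0426e+06


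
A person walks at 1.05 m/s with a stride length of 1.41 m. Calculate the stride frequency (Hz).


f = v / stride_length
f = 1.05 / 1.41
f = 0.7447


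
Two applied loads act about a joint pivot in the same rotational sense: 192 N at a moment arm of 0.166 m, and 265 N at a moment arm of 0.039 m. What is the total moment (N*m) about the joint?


M = F1 * d1 + F2 * d2
M = 192 * 0.166 + 265 * 0.039
M = 31.8720 + 10.3350
M = 42.2070


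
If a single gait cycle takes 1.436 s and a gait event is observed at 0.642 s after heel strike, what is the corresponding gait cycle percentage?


pct = (event_time / cycle_time) * 100
pct = (0.642 / 1.436) * 100
ratio = 0.4471
pct = 44.7075


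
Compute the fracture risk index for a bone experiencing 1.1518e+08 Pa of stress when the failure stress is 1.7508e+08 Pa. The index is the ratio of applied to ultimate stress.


FRI = applied / ultimate
FRI = 1.1518e+08 / 1.7508e+08
FRI = 0.6579


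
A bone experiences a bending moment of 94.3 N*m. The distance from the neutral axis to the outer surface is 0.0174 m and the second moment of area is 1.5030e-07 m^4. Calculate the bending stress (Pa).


sigma = M * c / I
sigma = 94.3 * 0.0174 / 1.5030e-07
M * c = 1.6408
sigma = 1.0917e+07


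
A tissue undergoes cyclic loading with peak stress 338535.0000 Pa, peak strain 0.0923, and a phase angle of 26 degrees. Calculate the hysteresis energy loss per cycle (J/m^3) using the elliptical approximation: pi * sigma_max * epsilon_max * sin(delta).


E_loss = pi * sigma_max * epsilon_max * sin(delta)
delta = 26 deg = 0.4538 rad
sin(delta) = 0.4384
E_loss = pi * 338535.0000 * 0.0923 * 0.4384
E_loss = 43032.5529


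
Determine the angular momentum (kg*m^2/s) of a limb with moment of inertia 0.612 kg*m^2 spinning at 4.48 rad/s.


L = I * omega
L = 0.612 * 4.48
L = 2.7418


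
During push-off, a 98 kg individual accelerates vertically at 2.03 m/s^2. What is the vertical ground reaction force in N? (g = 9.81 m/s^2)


GRF = m * (g + a)
GRF = 98 * (9.81 + 2.03)
GRF = 98 * 11.8400
GRF = 1160.3200


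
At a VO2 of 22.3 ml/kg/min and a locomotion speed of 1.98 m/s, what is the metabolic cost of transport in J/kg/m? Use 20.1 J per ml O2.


Power per kg = VO2 * 20.1 / 60
Power per kg = 22.3 * 20.1 / 60 = 7.4705 W/kg
Cost = power_per_kg / speed
Cost = 7.4705 / 1.98
Cost = 3.7730


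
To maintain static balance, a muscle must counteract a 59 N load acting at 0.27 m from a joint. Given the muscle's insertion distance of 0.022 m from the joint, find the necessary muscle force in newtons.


F_muscle = W * d_load / d_muscle
F_muscle = 59 * 0.27 / 0.022
Numerator = 15.9300
F_muscle = 724.0909


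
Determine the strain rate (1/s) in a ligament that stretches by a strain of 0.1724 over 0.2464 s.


strain_rate = delta_strain / delta_t
strain_rate = 0.1724 / 0.2464
strain_rate = 0.6997


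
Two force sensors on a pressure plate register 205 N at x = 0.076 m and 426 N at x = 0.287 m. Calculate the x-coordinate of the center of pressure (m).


COP_x = (F1*x1 + F2*x2) / (F1 + F2)
COP_x = (205*0.076 + 426*0.287) / (205 + 426)
Numerator = 137.8420
Denominator = 631
COP_x = 0.2185


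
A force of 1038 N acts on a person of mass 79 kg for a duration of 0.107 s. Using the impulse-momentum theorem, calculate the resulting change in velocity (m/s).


J = F * dt = 1038 * 0.107 = 111.0660 N*s
delta_v = J / m
delta_v = 111.0660 / 79
delta_v = 1.4059


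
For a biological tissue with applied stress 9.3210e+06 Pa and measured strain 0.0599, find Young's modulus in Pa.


E = stress / strain
E = 9.3210e+06 / 0.0599
E = 1.5561e+08


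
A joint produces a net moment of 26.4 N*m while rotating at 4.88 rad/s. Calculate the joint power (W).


P = M * omega
P = 26.4 * 4.88
P = 128.8320


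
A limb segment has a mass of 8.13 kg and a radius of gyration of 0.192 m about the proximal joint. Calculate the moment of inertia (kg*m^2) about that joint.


I = m * k^2
I = 8.13 * 0.192^2
k^2 = 0.0369
I = 0.2997


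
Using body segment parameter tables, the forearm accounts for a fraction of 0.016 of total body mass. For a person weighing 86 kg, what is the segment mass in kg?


m_segment = body_mass * fraction
m_segment = 86 * 0.016
m_segment = 1.3760


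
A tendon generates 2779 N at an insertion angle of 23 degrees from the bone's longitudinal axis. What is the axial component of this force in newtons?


F_eff = F_tendon * cos(theta)
theta = 23 deg = 0.4014 rad
cos(theta) = 0.9205
F_eff = 2779 * 0.9205
F_eff = 2558.0830


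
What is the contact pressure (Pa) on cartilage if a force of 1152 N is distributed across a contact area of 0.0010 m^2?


P = F / A
P = 1152 / 0.0010
P = 1.1520e+06


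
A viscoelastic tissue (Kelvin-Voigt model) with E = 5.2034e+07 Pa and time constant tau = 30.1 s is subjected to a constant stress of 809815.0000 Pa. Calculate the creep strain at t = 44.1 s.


epsilon(t) = (sigma/E) * (1 - exp(-t/tau))
sigma/E = 809815.0000 / 5.2034e+07 = 0.0156
exp(-t/tau) = exp(-44.1 / 30.1) = 0.2311
epsilon = 0.0156 * (1 - 0.2311)
epsilon = 0.0120


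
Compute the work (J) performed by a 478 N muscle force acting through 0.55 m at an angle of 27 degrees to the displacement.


W = F * d * cos(theta)
theta = 27 deg = 0.4712 rad
cos(theta) = 0.8910
W = 478 * 0.55 * 0.8910
W = 234.2456


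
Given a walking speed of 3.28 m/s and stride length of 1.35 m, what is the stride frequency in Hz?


f = v / stride_length
f = 3.28 / 1.35
f = 2.4296


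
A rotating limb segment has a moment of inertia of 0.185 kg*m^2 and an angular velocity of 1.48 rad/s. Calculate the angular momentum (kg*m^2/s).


L = I * omega
L = 0.185 * 1.48
L = 0.2738


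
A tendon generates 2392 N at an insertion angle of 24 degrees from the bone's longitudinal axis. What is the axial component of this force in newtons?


F_eff = F_tendon * cos(theta)
theta = 24 deg = 0.4189 rad
cos(theta) = 0.9135
F_eff = 2392 * 0.9135
F_eff = 2185.2007


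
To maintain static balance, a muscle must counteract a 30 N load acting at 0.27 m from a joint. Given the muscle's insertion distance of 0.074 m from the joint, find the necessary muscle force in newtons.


F_muscle = W * d_load / d_muscle
F_muscle = 30 * 0.27 / 0.074
Numerator = 8.1000
F_muscle = 109.4595


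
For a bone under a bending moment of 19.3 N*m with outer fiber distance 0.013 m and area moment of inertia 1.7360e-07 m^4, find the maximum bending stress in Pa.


sigma = M * c / I
sigma = 19.3 * 0.013 / 1.7360e-07
M * c = 0.2509
sigma = 1.4453e+06


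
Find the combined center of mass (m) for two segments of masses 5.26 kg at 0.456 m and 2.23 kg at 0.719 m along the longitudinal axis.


COM = (m1*x1 + m2*x2) / (m1 + m2)
COM = (5.26*0.456 + 2.23*0.719) / (5.26 + 2.23)
Numerator = 4.0019
Denominator = 7.4900
COM = 0.5343


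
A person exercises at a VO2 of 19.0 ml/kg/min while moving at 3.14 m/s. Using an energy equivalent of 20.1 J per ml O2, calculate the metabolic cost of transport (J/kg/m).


Power per kg = VO2 * 20.1 / 60
Power per kg = 19.0 * 20.1 / 60 = 6.3650 W/kg
Cost = power_per_kg / speed
Cost = 6.3650 / 3.14
Cost = 2.0271


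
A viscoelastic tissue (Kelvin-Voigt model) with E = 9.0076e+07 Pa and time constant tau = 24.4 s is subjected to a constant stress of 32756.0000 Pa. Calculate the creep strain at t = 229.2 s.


epsilon(t) = (sigma/E) * (1 - exp(-t/tau))
sigma/E = 32756.0000 / 9.0076e+07 = 3.6365e-04
exp(-t/tau) = exp(-229.2 / 24.4) = 8.3268e-05
epsilon = 3.6365e-04 * (1 - 8.3268e-05)
epsilon = 3.6362e-04


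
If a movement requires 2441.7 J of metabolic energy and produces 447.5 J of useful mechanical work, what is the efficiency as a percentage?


eta = (W_mech / E_meta) * 100
eta = (447.5 / 2441.7) * 100
ratio = 0.1833
eta = 18.3274


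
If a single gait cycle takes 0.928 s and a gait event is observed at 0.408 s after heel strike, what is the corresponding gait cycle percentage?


pct = (event_time / cycle_time) * 100
pct = (0.408 / 0.928) * 100
ratio = 0.4397
pct = 43.9655


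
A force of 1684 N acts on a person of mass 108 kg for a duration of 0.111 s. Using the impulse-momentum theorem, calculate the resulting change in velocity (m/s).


J = F * dt = 1684 * 0.111 = 186.9240 N*s
delta_v = J / m
delta_v = 186.9240 / 108
delta_v = 1.7308


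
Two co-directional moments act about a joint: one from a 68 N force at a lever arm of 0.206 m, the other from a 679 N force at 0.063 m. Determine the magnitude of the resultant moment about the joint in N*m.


M = F1 * d1 + F2 * d2
M = 68 * 0.206 + 679 * 0.063
M = 14.0080 + 42.7770
M = 56.7850


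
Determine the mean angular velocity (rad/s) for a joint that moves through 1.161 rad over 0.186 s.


omega = delta_theta / delta_t
omega = 1.161 / 0.186
omega = 6.2419


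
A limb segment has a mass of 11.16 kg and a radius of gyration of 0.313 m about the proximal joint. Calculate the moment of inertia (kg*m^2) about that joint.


I = m * k^2
I = 11.16 * 0.313^2
k^2 = 0.0980
I = 1.0933


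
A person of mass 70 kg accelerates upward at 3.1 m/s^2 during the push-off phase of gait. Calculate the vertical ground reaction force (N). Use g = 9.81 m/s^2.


GRF = m * (g + a)
GRF = 70 * (9.81 + 3.1)
GRF = 70 * 12.9100
GRF = 903.7000


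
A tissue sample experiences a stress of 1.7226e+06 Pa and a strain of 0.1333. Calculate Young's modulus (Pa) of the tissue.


E = stress / strain
E = 1.7226e+06 / 0.1333
E = 1.2923e+07


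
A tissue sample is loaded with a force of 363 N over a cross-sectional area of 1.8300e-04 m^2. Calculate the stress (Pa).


stress = F / A
stress = 363 / 1.8300e-04
stress = 1.9836e+06


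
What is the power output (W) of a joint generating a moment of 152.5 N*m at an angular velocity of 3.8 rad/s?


P = M * omega
P = 152.5 * 3.8
P = 579.5000


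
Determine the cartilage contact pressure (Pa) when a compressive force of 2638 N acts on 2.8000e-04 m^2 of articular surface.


P = F / A
P = 2638 / 2.8000e-04
P = 9.4214e+06


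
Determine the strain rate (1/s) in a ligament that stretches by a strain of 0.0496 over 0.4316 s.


strain_rate = delta_strain / delta_t
strain_rate = 0.0496 / 0.4316
strain_rate = 0.1149


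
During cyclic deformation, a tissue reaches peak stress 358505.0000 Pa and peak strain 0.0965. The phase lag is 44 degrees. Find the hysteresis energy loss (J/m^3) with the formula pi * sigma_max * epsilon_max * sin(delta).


E_loss = pi * sigma_max * epsilon_max * sin(delta)
delta = 44 deg = 0.7679 rad
sin(delta) = 0.6947
E_loss = pi * 358505.0000 * 0.0965 * 0.6947
E_loss = 75499.4306


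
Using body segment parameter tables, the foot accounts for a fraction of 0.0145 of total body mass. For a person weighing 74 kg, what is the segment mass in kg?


m_segment = body_mass * fraction
m_segment = 74 * 0.0145
m_segment = 1.0730


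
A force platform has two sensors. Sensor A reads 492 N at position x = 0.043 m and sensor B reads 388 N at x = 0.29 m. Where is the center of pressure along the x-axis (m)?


COP_x = (F1*x1 + F2*x2) / (F1 + F2)
COP_x = (492*0.043 + 388*0.29) / (492 + 388)
Numerator = 133.6760
Denominator = 880
COP_x = 0.1519


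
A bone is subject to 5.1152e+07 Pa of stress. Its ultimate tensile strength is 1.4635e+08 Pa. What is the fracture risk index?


FRI = applied / ultimate
FRI = 5.1152e+07 / 1.4635e+08
FRI = 0.3495


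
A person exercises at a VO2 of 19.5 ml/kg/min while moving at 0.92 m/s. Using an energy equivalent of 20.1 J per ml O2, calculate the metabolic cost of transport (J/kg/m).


Power per kg = VO2 * 20.1 / 60
Power per kg = 19.5 * 20.1 / 60 = 6.5325 W/kg
Cost = power_per_kg / speed
Cost = 6.5325 / 0.92
Cost = 7.1005


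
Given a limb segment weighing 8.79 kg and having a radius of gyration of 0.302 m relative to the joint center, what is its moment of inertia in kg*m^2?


I = m * k^2
I = 8.79 * 0.302^2
k^2 = 0.0912
I = 0.8017


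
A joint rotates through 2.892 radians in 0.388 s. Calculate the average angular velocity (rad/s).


omega = delta_theta / delta_t
omega = 2.892 / 0.388
omega = 7.4536


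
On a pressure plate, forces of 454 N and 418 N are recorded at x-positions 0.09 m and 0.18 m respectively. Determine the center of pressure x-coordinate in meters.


COP_x = (F1*x1 + F2*x2) / (F1 + F2)
COP_x = (454*0.09 + 418*0.18) / (454 + 418)
Numerator = 116.1000
Denominator = 872
COP_x = 0.1331


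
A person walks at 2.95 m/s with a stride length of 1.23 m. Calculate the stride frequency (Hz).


f = v / stride_length
f = 2.95 / 1.23
f = 2.3984


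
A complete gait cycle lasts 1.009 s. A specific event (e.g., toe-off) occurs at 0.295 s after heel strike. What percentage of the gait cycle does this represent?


pct = (event_time / cycle_time) * 100
pct = (0.295 / 1.009) * 100
ratio = 0.2924
pct = 29.2369


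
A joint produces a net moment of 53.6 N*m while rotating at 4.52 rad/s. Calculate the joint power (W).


P = M * omega
P = 53.6 * 4.52
P = 242.2720


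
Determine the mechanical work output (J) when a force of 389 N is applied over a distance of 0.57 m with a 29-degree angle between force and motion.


W = F * d * cos(theta)
theta = 29 deg = 0.5061 rad
cos(theta) = 0.8746
W = 389 * 0.57 * 0.8746
W = 193.9294


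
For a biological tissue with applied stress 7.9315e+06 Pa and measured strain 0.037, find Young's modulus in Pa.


E = stress / strain
E = 7.9315e+06 / 0.037
E = 2.1436e+08


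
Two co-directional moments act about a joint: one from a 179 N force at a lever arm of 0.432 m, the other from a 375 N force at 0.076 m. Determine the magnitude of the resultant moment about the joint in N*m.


M = F1 * d1 + F2 * d2
M = 179 * 0.432 + 375 * 0.076
M = 77.3280 + 28.5000
M = 105.8280


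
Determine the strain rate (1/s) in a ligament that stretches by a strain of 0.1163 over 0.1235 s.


strain_rate = delta_strain / delta_t
strain_rate = 0.1163 / 0.1235
strain_rate = 0.9417


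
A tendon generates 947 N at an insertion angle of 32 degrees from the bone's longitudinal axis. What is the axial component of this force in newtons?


F_eff = F_tendon * cos(theta)
theta = 32 deg = 0.5585 rad
cos(theta) = 0.8480
F_eff = 947 * 0.8480
F_eff = 803.1015


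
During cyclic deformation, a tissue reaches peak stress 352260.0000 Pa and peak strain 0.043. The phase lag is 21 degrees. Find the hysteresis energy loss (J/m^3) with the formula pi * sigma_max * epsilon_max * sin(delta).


E_loss = pi * sigma_max * epsilon_max * sin(delta)
delta = 21 deg = 0.3665 rad
sin(delta) = 0.3584
E_loss = pi * 352260.0000 * 0.043 * 0.3584
E_loss = 17053.3938


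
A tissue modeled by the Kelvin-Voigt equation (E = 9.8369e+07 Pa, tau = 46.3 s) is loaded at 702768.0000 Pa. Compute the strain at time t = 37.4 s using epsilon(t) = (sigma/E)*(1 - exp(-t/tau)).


epsilon(t) = (sigma/E) * (1 - exp(-t/tau))
sigma/E = 702768.0000 / 9.8369e+07 = 0.0071
exp(-t/tau) = exp(-37.4 / 46.3) = 0.4458
epsilon = 0.0071 * (1 - 0.4458)
epsilon = 0.0040


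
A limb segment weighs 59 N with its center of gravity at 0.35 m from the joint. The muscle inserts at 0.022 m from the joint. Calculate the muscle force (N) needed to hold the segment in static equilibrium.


F_muscle = W * d_load / d_muscle
F_muscle = 59 * 0.35 / 0.022
Numerator = 20.6500
F_muscle = 938.6364


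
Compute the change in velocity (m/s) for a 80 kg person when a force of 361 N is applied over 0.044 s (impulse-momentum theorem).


J = F * dt = 361 * 0.044 = 15.8840 N*s
delta_v = J / m
delta_v = 15.8840 / 80
delta_v = 0.1985


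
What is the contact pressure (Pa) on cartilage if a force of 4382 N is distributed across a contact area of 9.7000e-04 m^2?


P = F / A
P = 4382 / 9.7000e-04
P = 4.5175e+06


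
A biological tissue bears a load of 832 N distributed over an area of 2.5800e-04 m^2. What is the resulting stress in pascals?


stress = F / A
stress = 832 / 2.5800e-04
stress = 3.2248e+06


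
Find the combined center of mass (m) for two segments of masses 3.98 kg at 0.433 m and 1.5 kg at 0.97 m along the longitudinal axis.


COM = (m1*x1 + m2*x2) / (m1 + m2)
COM = (3.98*0.433 + 1.5*0.97) / (3.98 + 1.5)
Numerator = 3.1783
Denominator = 5.4800
COM = 0.5800


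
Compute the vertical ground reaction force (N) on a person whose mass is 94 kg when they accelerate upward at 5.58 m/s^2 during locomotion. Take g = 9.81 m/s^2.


GRF = m * (g + a)
GRF = 94 * (9.81 + 5.58)
GRF = 94 * 15.3900
GRF = 1446.6600


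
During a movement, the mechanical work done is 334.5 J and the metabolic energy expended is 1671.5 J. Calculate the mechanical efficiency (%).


eta = (W_mech / E_meta) * 100
eta = (334.5 / 1671.5) * 100
ratio = 0.2001
eta = 20.0120


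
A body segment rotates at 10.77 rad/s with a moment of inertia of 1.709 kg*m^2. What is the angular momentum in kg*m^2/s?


L = I * omega
L = 1.709 * 10.77
L = 18.4059


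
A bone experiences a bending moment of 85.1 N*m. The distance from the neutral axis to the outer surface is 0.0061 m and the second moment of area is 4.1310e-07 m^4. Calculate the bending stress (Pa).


sigma = M * c / I
sigma = 85.1 * 0.0061 / 4.1310e-07
M * c = 0.5191
sigma = 1.2566e+06


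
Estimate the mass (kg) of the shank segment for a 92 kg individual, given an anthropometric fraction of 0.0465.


m_segment = body_mass * fraction
m_segment = 92 * 0.0465
m_segment = 4.2780


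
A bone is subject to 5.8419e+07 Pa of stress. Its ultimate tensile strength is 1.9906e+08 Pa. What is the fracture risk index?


FRI = applied / ultimate
FRI = 5.8419e+07 / 1.9906e+08
FRI = 0.2935


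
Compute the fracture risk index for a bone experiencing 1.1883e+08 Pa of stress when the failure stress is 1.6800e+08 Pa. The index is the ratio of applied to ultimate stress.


FRI = applied / ultimate
FRI = 1.1883e+08 / 1.6800e+08
FRI = 0.7073


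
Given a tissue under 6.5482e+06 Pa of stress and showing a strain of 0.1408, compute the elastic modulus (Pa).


E = stress / strain
E = 6.5482e+06 / 0.1408
E = 4.6507e+07


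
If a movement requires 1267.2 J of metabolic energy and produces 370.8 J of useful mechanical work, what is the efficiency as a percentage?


eta = (W_mech / E_meta) * 100
eta = (370.8 / 1267.2) * 100
ratio = 0.2926
eta = 29.2614


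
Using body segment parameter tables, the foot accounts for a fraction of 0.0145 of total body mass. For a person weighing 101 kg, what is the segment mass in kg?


m_segment = body_mass * fraction
m_segment = 101 * 0.0145
m_segment = 1.4645


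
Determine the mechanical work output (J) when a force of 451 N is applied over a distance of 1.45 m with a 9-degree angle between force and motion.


W = F * d * cos(theta)
theta = 9 deg = 0.1571 rad
cos(theta) = 0.9877
W = 451 * 1.45 * 0.9877
W = 645.8988


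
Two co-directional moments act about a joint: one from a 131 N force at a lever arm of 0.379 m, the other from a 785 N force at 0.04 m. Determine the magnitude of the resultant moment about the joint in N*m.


M = F1 * d1 + F2 * d2
M = 131 * 0.379 + 785 * 0.04
M = 49.6490 + 31.4000
M = 81.0490


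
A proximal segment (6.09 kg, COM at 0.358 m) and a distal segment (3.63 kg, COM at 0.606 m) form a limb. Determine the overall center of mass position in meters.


COM = (m1*x1 + m2*x2) / (m1 + m2)
COM = (6.09*0.358 + 3.63*0.606) / (6.09 + 3.63)
Numerator = 4.3800
Denominator = 9.7200
COM = 0.4506


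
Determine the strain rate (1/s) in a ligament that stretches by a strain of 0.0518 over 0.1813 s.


strain_rate = delta_strain / delta_t
strain_rate = 0.0518 / 0.1813
strain_rate = 0.2857


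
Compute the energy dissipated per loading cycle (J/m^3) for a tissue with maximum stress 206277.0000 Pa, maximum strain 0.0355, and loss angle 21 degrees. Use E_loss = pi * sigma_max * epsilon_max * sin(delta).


E_loss = pi * sigma_max * epsilon_max * sin(delta)
delta = 21 deg = 0.3665 rad
sin(delta) = 0.3584
E_loss = pi * 206277.0000 * 0.0355 * 0.3584
E_loss = 8244.3837


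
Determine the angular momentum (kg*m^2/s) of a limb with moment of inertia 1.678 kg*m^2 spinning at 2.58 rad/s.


L = I * omega
L = 1.678 * 2.58
L = 4.3292


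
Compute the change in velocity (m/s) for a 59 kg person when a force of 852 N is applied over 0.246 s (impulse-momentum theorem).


J = F * dt = 852 * 0.246 = 209.5920 N*s
delta_v = J / m
delta_v = 209.5920 / 59
delta_v = 3.5524


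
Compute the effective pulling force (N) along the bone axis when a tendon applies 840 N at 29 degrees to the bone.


F_eff = F_tendon * cos(theta)
theta = 29 deg = 0.5061 rad
cos(theta) = 0.8746
F_eff = 840 * 0.8746
F_eff = 734.6806


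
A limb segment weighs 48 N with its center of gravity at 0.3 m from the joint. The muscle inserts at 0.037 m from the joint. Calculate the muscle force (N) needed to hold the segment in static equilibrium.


F_muscle = W * d_load / d_muscle
F_muscle = 48 * 0.3 / 0.037
Numerator = 14.4000
F_muscle = 389.1892


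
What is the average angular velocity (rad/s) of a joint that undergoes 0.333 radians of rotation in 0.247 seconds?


omega = delta_theta / delta_t
omega = 0.333 / 0.247
omega = 1.3482


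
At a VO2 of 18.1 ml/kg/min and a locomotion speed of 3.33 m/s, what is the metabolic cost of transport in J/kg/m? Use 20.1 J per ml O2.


Power per kg = VO2 * 20.1 / 60
Power per kg = 18.1 * 20.1 / 60 = 6.0635 W/kg
Cost = power_per_kg / speed
Cost = 6.0635 / 3.33
Cost = 1.8209


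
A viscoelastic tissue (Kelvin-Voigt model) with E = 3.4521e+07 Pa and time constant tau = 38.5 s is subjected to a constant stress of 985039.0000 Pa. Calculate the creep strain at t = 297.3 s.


epsilon(t) = (sigma/E) * (1 - exp(-t/tau))
sigma/E = 985039.0000 / 3.4521e+07 = 0.0285
exp(-t/tau) = exp(-297.3 / 38.5) = 4.4294e-04
epsilon = 0.0285 * (1 - 4.4294e-04)
epsilon = 0.0285


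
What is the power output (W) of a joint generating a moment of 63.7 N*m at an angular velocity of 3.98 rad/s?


P = M * omega
P = 63.7 * 3.98
P = 253.5260


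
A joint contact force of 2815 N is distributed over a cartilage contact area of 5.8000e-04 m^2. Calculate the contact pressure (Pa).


P = F / A
P = 2815 / 5.8000e-04
P = 4.8534e+06


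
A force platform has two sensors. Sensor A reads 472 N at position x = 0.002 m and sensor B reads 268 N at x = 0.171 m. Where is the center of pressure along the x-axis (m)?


COP_x = (F1*x1 + F2*x2) / (F1 + F2)
COP_x = (472*0.002 + 268*0.171) / (472 + 268)
Numerator = 46.7720
Denominator = 740
COP_x = 0.0632


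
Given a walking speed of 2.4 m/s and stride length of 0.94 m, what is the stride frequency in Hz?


f = v / stride_length
f = 2.4 / 0.94
f = 2.5532


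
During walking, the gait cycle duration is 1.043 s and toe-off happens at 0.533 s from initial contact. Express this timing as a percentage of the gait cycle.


pct = (event_time / cycle_time) * 100
pct = (0.533 / 1.043) * 100
ratio = 0.5110
pct = 51.1026


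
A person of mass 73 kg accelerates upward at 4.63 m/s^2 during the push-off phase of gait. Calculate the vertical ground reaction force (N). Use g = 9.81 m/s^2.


GRF = m * (g + a)
GRF = 73 * (9.81 + 4.63)
GRF = 73 * 14.4400
GRF = 1054.1200


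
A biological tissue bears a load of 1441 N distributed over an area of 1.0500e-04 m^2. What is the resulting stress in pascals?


stress = F / A
stress = 1441 / 1.0500e-04
stress = 1.3724e+07


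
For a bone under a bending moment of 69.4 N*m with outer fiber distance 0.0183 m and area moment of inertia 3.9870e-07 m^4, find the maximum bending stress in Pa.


sigma = M * c / I
sigma = 69.4 * 0.0183 / 3.9870e-07
M * c = 1.2700
sigma = 3.1854e+06


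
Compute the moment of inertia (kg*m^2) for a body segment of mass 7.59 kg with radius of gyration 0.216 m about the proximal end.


I = m * k^2
I = 7.59 * 0.216^2
k^2 = 0.0467
I = 0.3541


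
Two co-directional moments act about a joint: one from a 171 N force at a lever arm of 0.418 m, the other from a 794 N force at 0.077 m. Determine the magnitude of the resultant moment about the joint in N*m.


M = F1 * d1 + F2 * d2
M = 171 * 0.418 + 794 * 0.077
M = 71.4780 + 61.1380
M = 132.6160


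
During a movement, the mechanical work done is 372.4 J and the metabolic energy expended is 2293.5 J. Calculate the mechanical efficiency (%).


eta = (W_mech / E_meta) * 100
eta = (372.4 / 2293.5) * 100
ratio = 0.1624
eta = 16.2372


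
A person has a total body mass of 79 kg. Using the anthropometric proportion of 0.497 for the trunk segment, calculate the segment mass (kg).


m_segment = body_mass * fraction
m_segment = 79 * 0.497
m_segment = 39.2630


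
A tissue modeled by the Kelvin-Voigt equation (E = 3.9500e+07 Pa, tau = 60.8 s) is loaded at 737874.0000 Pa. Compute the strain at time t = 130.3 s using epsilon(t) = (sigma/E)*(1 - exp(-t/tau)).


epsilon(t) = (sigma/E) * (1 - exp(-t/tau))
sigma/E = 737874.0000 / 3.9500e+07 = 0.0187
exp(-t/tau) = exp(-130.3 / 60.8) = 0.1173
epsilon = 0.0187 * (1 - 0.1173)
epsilon = 0.0165


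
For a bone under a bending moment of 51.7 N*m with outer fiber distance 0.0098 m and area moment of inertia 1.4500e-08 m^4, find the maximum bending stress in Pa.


sigma = M * c / I
sigma = 51.7 * 0.0098 / 1.4500e-08
M * c = 0.5067
sigma = 3.4942e+07


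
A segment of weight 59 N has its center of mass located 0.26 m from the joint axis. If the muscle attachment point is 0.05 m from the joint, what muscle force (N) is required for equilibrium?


F_muscle = W * d_load / d_muscle
F_muscle = 59 * 0.26 / 0.05
Numerator = 15.3400
F_muscle = 306.8000


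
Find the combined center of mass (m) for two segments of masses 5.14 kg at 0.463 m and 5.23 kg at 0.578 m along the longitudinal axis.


COM = (m1*x1 + m2*x2) / (m1 + m2)
COM = (5.14*0.463 + 5.23*0.578) / (5.14 + 5.23)
Numerator = 5.4028
Denominator = 10.3700
COM = 0.5210


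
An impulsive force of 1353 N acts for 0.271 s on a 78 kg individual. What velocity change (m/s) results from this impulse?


J = F * dt = 1353 * 0.271 = 366.6630 N*s
delta_v = J / m
delta_v = 366.6630 / 78
delta_v = 4.7008
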